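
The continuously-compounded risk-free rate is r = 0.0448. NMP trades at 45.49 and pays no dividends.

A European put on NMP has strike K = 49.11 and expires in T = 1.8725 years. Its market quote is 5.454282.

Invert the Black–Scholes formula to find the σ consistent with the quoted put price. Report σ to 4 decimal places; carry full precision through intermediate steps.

sigma = 0.2280

At σ = 0.2280 the Black–Scholes value reproduces the quote:
σ√T = 0.228·√1.8725 = 0.311994
d₁ = (ln(S/K) + (r+σ²/2)T) / (σ√T) = (ln(45.49/49.11) + (0.0448+0.228²/2)·1.8725) / 0.311994 = (-0.076570 + 0.132558) / 0.311994 = 0.179452
d₂ = d₁ − σ√T = 0.179452 − 0.311994 = -0.132542
e^{−rT} = 0.919534
N(−d₁) = 0.428791,  N(−d₂) = 0.552722
V = K·e^{−rT}·N(−d₂) − S·N(−d₁) = 24.960005 − 19.505722 = 5.454282 (matching the quote); vega is positive throughout, so no other σ reproduces this price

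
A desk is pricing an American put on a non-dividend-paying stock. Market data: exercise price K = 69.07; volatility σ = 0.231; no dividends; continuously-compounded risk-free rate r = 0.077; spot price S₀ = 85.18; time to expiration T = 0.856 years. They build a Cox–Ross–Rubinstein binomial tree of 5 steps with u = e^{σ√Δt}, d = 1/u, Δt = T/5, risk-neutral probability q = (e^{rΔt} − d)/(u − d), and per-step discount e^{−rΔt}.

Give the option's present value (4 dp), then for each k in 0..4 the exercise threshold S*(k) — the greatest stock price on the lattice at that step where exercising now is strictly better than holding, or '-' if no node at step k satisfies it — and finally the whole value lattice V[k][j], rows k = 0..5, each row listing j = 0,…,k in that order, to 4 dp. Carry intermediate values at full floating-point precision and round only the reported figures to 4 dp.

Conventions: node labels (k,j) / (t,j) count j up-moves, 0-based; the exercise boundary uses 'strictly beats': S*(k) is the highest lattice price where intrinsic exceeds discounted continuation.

Δt=0.17120  u=1.10030  d=0.90885  q=0.54543  discount=0.98690
step 5 (expiry): payoffs max(K−S,0) = 16.2510 5.1247 0.0000 0.0000 0.0000 0.0000
step 4: (k=4,j=0): S=58.1165, K−S=10.9535, hold=10.0490 ⇒ V=10.9535 exercise | (k=4,j=1): S=70.3588, K−S=0.0000, hold=2.2990 ⇒ V=2.2990 continue | (k=4,j=2): S=85.1800, K−S=0.0000, hold=0.0000 ⇒ V=0.0000 continue | (k=4,j=3): S=103.1233, K−S=0.0000, hold=0.0000 ⇒ V=0.0000 continue | (k=4,j=4): S=124.8464, K−S=0.0000, hold=0.0000 ⇒ V=0.0000 continue  boundary S*=58.1165
step 3: (k=3,j=0): S=63.9453, K−S=5.1247, hold=6.1514 ⇒ V=6.1514 continue | (k=3,j=1): S=77.4155, K−S=0.0000, hold=1.0314 ⇒ V=1.0314 continue | (k=3,j=2): S=93.7232, K−S=0.0000, hold=0.0000 ⇒ V=0.0000 continue | (k=3,j=3): S=113.4662, K−S=0.0000, hold=0.0000 ⇒ V=0.0000 continue  boundary S*=-
step 2: (k=2,j=0): S=70.3588, K−S=0.0000, hold=3.3148 ⇒ V=3.3148 continue | (k=2,j=1): S=85.1800, K−S=0.0000, hold=0.4627 ⇒ V=0.4627 continue | (k=2,j=2): S=103.1233, K−S=0.0000, hold=0.0000 ⇒ V=0.0000 continue  boundary S*=-
step 1: (k=1,j=0): S=77.4155, K−S=0.0000, hold=1.7361 ⇒ V=1.7361 continue | (k=1,j=1): S=93.7232, K−S=0.0000, hold=0.2076 ⇒ V=0.2076 continue  boundary S*=-
step 0: (k=0,j=0): S=85.1800, K−S=0.0000, hold=0.8906 ⇒ V=0.8906 continue  boundary S*=-

price = 0.8906
boundary = - - - - 58.1165
tree:
0.8906
1.7361 0.2076
3.3148 0.4627 0.0000
6.1514 1.0314 0.0000 0.0000
10.9535 2.2990 0.0000 0.0000 0.0000
16.2510 5.1247 0.0000 0.0000 0.0000 0.0000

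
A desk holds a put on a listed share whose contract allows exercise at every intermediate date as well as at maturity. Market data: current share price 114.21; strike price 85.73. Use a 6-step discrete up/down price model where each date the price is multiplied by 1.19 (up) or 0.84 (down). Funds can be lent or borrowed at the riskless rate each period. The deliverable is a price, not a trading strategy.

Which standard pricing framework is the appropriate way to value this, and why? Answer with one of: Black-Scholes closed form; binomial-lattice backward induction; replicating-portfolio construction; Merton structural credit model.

Key observation: the defining feature is the embedded early-exercise option across 6 discrete dates on the spot-114.21 tree; pricing the strike-85.73 put means working backward with an exercise test at every node.

framework: binomial-lattice backward induction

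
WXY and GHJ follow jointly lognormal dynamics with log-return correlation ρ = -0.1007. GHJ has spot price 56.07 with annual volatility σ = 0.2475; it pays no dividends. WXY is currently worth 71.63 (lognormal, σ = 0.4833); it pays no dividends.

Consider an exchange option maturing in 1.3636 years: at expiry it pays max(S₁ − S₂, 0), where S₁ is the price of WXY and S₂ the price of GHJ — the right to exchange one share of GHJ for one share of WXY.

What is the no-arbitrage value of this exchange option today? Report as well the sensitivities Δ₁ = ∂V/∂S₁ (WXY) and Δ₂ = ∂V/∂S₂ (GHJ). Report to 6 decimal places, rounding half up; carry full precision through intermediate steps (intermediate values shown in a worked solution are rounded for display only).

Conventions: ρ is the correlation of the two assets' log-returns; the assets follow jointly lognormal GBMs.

σ_eff = √(σ₁² + σ₂² − 2ρσ₁σ₂) = √(0.4833² + 0.2475² − 2·-0.1007·0.4833·0.2475) = 0.564735
d₁ = (ln(S₁/S₂) + (q₂ − q₁ + σ_eff²/2)T) / (σ_eff√T) = (ln(71.63/56.07) + (0.0 − 0.0 + 0.159463)·1.3636) / 0.659460 = 0.701114
d₂ = d₁ − σ_eff√T = 0.701114 − 0.659460 = 0.041654
N(d₁) = 0.758384,  N(d₂) = 0.516613
V = S₁·e^{−q₁T}·N(d₁) − S₂·e^{−q₂T}·N(d₂) = 54.323057 − 28.966483 = 25.356573
Key observation: pricing in GHJ-units makes this a unit-strike call on the ratio S₁/S₂ — the risk-free rate cancels and cannot affect the value.
Δ₁ = e^{−q₁T}·N(d₁) = 0.758384;  Δ₂ = −e^{−q₂T}·N(d₂) = -0.516613

exchange price = 25.356573
Δ1 = 0.758384
Δ2 = -0.516613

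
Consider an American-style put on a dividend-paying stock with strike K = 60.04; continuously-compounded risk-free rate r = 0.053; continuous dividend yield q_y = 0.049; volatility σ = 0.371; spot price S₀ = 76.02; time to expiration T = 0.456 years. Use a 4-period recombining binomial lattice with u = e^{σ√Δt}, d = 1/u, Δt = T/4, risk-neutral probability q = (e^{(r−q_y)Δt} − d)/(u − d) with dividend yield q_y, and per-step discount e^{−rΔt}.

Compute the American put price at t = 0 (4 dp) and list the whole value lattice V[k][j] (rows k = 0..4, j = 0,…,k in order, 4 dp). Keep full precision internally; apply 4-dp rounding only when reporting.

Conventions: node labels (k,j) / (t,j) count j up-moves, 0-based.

Δt=0.11400  u=1.13345  d=0.88226  q=0.47054  discount=0.99398
step 4 (expiry): payoffs max(K−S,0) = 13.9802 0.8668 0.0000 0.0000 0.0000
k=3: (k=3,j=0): S=52.2064, K−S=7.8336, hold=7.7628 ⇒ V=7.8336 exercise | (k=3,j=1): S=67.0697, K−S=0.0000, hold=0.4562 ⇒ V=0.4562 continue | (k=3,j=2): S=86.1647, K−S=0.0000, hold=0.0000 ⇒ V=0.0000 continue | (k=3,j=3): S=110.6961, K−S=0.0000, hold=0.0000 ⇒ V=0.0000 continue
k=2: (k=2,j=0): S=59.1732, K−S=0.8668, hold=4.3360 ⇒ V=4.3360 continue | (k=2,j=1): S=76.0200, K−S=0.0000, hold=0.2401 ⇒ V=0.2401 continue | (k=2,j=2): S=97.6632, K−S=0.0000, hold=0.0000 ⇒ V=0.0000 continue
k=1: (k=1,j=0): S=67.0697, K−S=0.0000, hold=2.3942 ⇒ V=2.3942 continue | (k=1,j=1): S=86.1647, K−S=0.0000, hold=0.1263 ⇒ V=0.1263 continue
k=0: (k=0,j=0): S=76.0200, K−S=0.0000, hold=1.3191 ⇒ V=1.3191 continue

price = 1.3191
tree:
1.3191
2.3942 0.1263
4.3360 0.2401 0.0000
7.8336 0.4562 0.0000 0.0000
13.9802 0.8668 0.0000 0.0000 0.0000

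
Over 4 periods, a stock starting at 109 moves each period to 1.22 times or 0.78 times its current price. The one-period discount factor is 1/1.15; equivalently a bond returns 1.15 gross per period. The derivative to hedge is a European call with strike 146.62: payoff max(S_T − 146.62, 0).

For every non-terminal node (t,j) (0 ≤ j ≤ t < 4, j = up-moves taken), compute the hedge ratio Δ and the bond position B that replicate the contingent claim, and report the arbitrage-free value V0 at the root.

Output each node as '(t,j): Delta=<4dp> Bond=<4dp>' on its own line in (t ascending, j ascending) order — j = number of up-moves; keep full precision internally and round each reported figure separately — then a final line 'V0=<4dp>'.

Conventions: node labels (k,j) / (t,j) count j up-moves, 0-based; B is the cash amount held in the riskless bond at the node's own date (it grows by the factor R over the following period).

(0,0): Delta=0.7459 Bond=-52.5038
(1,0): Delta=0.1110 Bond=-6.3988
(1,1): Delta=0.8227 Bond=-70.5919
(2,0): Delta=0.0000 Bond=0.0000
(2,1): Delta=0.1244 Bond=-8.7508
(2,2): Delta=0.9071 Bond=-94.8836
(3,0): Delta=0.0000 Bond=0.0000
(3,1): Delta=0.0000 Bond=0.0000
(3,2): Delta=0.1394 Bond=-11.9673
(3,3): Delta=1.0000 Bond=-127.4957
V0=28.7971

Under the risk-neutral measure, an up-move has probability p* = (R−d)/(u−d) = 0.8409 and values discount at R = 1.15.
Terminal payoffs: V(4,0)=0.0000, V(4,1)=0.0000, V(4,2)=0.0000, V(4,3)=7.7634, V(4,4)=94.8515
Node (3,0) S=51.7262: V=(p*·0.0000+(1−p*)·0.0000)/1.15=0.0000; Δ=(0.0000−0.0000)/(63.1059−40.3464)=0.0000; B=V−Δ·S=0.0000
Node (3,1) S=80.9050: V=(p*·0.0000+(1−p*)·0.0000)/1.15=0.0000; Δ=(0.0000−0.0000)/(98.7041−63.1059)=0.0000; B=V−Δ·S=0.0000
Node (3,2) S=126.5438: V=(p*·7.7634+(1−p*)·0.0000)/1.15=5.6768; Δ=(7.7634−0.0000)/(154.3834−98.7041)=0.1394; B=V−Δ·S=-11.9673
Node (3,3) S=197.9274: V=(p*·94.8515+(1−p*)·7.7634)/1.15=70.4318; Δ=(94.8515−7.7634)/(241.4715−154.3834)=1.0000; B=V−Δ·S=-127.4957
Node (2,0) S=66.3156: V=(p*·0.0000+(1−p*)·0.0000)/1.15=0.0000; Δ=(0.0000−0.0000)/(80.9050−51.7262)=0.0000; B=V−Δ·S=0.0000
Node (2,1) S=103.7244: V=(p*·5.6768+(1−p*)·0.0000)/1.15=4.1510; Δ=(5.6768−0.0000)/(126.5438−80.9050)=0.1244; B=V−Δ·S=-8.7508
Node (2,2) S=162.2356: V=(p*·70.4318+(1−p*)·5.6768)/1.15=52.2868; Δ=(70.4318−5.6768)/(197.9274−126.5438)=0.9071; B=V−Δ·S=-94.8836
Node (1,0) S=85.0200: V=(p*·4.1510+(1−p*)·0.0000)/1.15=3.0353; Δ=(4.1510−0.0000)/(103.7244−66.3156)=0.1110; B=V−Δ·S=-6.3988
Node (1,1) S=132.9800: V=(p*·52.2868+(1−p*)·4.1510)/1.15=38.8077; Δ=(52.2868−4.1510)/(162.2356−103.7244)=0.8227; B=V−Δ·S=-70.5919
Node (0,0) S=109.0000: V=(p*·38.8077+(1−p*)·3.0353)/1.15=28.7971; Δ=(38.8077−3.0353)/(132.9800−85.0200)=0.7459; B=V−Δ·S=-52.5038
As a check, the time-0 holding Δ(0,0)·S0 + B(0,0) comes to 28.7971 — exactly V0.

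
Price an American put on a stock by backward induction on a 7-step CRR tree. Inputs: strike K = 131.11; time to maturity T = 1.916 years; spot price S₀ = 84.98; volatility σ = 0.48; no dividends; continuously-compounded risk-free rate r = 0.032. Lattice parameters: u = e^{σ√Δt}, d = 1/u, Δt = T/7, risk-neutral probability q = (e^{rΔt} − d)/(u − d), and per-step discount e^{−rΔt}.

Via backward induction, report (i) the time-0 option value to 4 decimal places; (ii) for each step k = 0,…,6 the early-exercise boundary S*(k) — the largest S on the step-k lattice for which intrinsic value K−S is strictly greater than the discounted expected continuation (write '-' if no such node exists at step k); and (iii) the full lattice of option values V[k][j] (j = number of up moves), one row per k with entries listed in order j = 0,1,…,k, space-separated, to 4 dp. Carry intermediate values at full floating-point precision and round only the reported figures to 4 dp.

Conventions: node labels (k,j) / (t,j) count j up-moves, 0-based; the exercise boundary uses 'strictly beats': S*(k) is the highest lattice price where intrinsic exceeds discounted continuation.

price = 53.0352
boundary = - - 51.4271 40.0065 51.4271 66.1081 84.9800
tree:
53.0352
66.0284 38.4901
79.6829 50.9421 24.3122
91.1035 65.0479 35.0230 11.9467
99.9880 79.6829 48.7677 19.2290 3.4509
106.8994 91.1035 65.0019 30.2561 6.3862 0.0000
112.2760 99.9880 79.6829 46.1300 11.8182 0.0000 0.0000
116.4585 106.8994 91.1035 65.0019 21.8707 0.0000 0.0000 0.0000

Δt=0.27371, u=1.28547, d=0.77793, q=0.45488, disc=e^(-rΔt)=0.99128
k=7 terminal: V=max(K-S,0) → 116.4585 106.8994 91.1035 65.0019 21.8707 0.0000 0.0000 0.0000
k=6: j=0 S=18.8340 intr=112.2760 cont=111.1326 V=112.2760[EX]; j=1 S=31.1220 intr=99.9880 cont=98.8446 V=99.9880[EX]; j=2 S=51.4271 intr=79.6829 cont=78.5395 V=79.6829[EX]; j=3 S=84.9800 intr=46.1300 cont=44.9866 V=46.1300[EX]; j=4 S=140.4239 intr=0.0000 cont=11.8182 V=11.8182[hold]; j=5 S=232.0414 intr=0.0000 cont=0.0000 V=0.0000[hold]; j=6 S=383.4334 intr=0.0000 cont=0.0000 V=0.0000[hold]  S*(6)=84.9800
k=5: j=0 S=24.2106 intr=106.8994 cont=105.7560 V=106.8994[EX]; j=1 S=40.0065 intr=91.1035 cont=89.9602 V=91.1035[EX]; j=2 S=66.1081 intr=65.0019 cont=63.8586 V=65.0019[EX]; j=3 S=109.2393 intr=21.8707 cont=30.2561 V=30.2561[hold]; j=4 S=180.5109 intr=0.0000 cont=6.3862 V=6.3862[hold]; j=5 S=298.2825 intr=0.0000 cont=0.0000 V=0.0000[hold]  S*(5)=66.1081
k=4: j=0 S=31.1220 intr=99.9880 cont=98.8446 V=99.9880[EX]; j=1 S=51.4271 intr=79.6829 cont=78.5395 V=79.6829[EX]; j=2 S=84.9800 intr=46.1300 cont=48.7677 V=48.7677[hold]; j=3 S=140.4239 intr=0.0000 cont=19.2290 V=19.2290[hold]; j=4 S=232.0414 intr=0.0000 cont=3.4509 V=3.4509[hold]  S*(4)=51.4271
k=3: j=0 S=40.0065 intr=91.1035 cont=89.9602 V=91.1035[EX]; j=1 S=66.1081 intr=65.0019 cont=65.0479 V=65.0479[hold]; j=2 S=109.2393 intr=21.8707 cont=35.0230 V=35.0230[hold]; j=3 S=180.5109 intr=0.0000 cont=11.9467 V=11.9467[hold]  S*(3)=40.0065
k=2: j=0 S=51.4271 intr=79.6829 cont=78.5603 V=79.6829[EX]; j=1 S=84.9800 intr=46.1300 cont=50.9421 V=50.9421[hold]; j=2 S=140.4239 intr=0.0000 cont=24.3122 V=24.3122[hold]  S*(2)=51.4271
k=1: j=0 S=66.1081 intr=65.0019 cont=66.0284 V=66.0284[hold]; j=1 S=109.2393 intr=21.8707 cont=38.4901 V=38.4901[hold]  S*(1)=-
k=0: j=0 S=84.9800 intr=46.1300 cont=53.0352 V=53.0352[hold]  S*(0)=-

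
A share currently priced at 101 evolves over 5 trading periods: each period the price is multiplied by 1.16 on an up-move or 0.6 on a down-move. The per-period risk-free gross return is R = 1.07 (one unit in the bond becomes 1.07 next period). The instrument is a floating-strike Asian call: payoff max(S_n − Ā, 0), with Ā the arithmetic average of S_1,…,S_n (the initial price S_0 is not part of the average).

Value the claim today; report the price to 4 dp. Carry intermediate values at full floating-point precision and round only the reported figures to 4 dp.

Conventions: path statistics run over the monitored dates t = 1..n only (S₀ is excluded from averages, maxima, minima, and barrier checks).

price = 17.7014

Set p* = 0.8393 (from d < R < u); the path-dependent value is the discounted p*-expectation over all price paths.
Enumerate all 2^5 = 32 price paths (U = up ×1.16, D = down ×0.6); each path with k up-moves has probability p*^k·(1−p*)^(5−k).
DDDDD: Ā=27.9439, payoff=0.0000, prob=0.000107
UDDDD: Ā=54.0248, payoff=0.0000, prob=0.000560
DUDDD: Ā=42.7128, payoff=0.0000, prob=0.000560
UUDDD: Ā=82.5781, payoff=0.0000, prob=0.002924
DDUDD: Ā=35.9256, payoff=0.0000, prob=0.000560
UDUDD: Ā=69.4562, payoff=0.0000, prob=0.002924
DUUDD: Ā=58.1442, payoff=0.0000, prob=0.002924
UUUDD: Ā=112.4121, payoff=0.0000, prob=0.015270
DDDUD: Ā=31.8533, payoff=0.0000, prob=0.000560
UDDUD: Ā=61.5830, payoff=0.0000, prob=0.002924
DUDUD: Ā=50.2710, payoff=0.0000, prob=0.002924
UUDUD: Ā=97.1907, payoff=0.0000, prob=0.015270
DDUUD: Ā=43.4838, payoff=0.0000, prob=0.002924
UDUUD: Ā=84.0688, payoff=0.0000, prob=0.015270
DUUUD: Ā=72.7568, payoff=0.0000, prob=0.015270
UUUUD: Ā=140.6631, payoff=0.0000, prob=0.079743
DDDDU: Ā=29.4099, payoff=0.0000, prob=0.000560
UDDDU: Ā=56.8592, payoff=0.0000, prob=0.002924
DUDDU: Ā=45.5472, payoff=0.0000, prob=0.002924
UUDDU: Ā=88.0578, payoff=0.0000, prob=0.015270
DDUDU: Ā=38.7600, payoff=0.0000, prob=0.002924
UDUDU: Ā=74.9359, payoff=0.0000, prob=0.015270
DUUDU: Ā=63.6239, payoff=0.0000, prob=0.015270
UUUDU: Ā=123.0062, payoff=0.0000, prob=0.079743
DDDUU: Ā=34.6876, payoff=0.0000, prob=0.002924
UDDUU: Ā=67.0628, payoff=0.0000, prob=0.015270
DUDUU: Ā=55.7508, payoff=1.0034, prob=0.015270
UUDUU: Ā=107.7848, payoff=1.9399, prob=0.079743
DDUUU: Ā=48.9636, payoff=7.7906, prob=0.015270
UDUUU: Ā=94.6629, payoff=15.0619, prob=0.079743
DUUUU: Ā=83.3509, payoff=26.3739, prob=0.079743
UUUUU: Ā=161.1450, payoff=50.9895, prob=0.416437
Price = Σ prob·payoff / R^5 = 24.827096 / 1.402552 = 17.7014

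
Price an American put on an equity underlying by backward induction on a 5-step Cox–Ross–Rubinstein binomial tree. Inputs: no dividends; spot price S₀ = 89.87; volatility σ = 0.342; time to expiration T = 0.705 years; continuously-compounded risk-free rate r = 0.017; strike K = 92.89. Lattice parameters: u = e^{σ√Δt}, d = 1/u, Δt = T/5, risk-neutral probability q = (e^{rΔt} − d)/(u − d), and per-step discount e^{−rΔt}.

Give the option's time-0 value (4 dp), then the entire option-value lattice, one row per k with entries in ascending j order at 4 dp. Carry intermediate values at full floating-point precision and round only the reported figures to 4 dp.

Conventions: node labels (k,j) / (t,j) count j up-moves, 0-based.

params: Δt=0.14100 u=1.13703 d=0.87948 q=0.47726 e^(-rΔt)=0.99761
t_5 payoffs: 45.6018 31.7540 13.8509 0.0000 0.0000 0.0000
k=4: node(4,0) S=53.7681 payoff=39.1219 vs cont=38.8995 → 39.1219 [stop]  node(4,1) S=69.5136 payoff=23.3764 vs cont=23.1540 → 23.3764 [stop]  node(4,2) S=89.8700 payoff=3.0200 vs cont=7.2231 → 7.2231 [wait]  node(4,3) S=116.1876 payoff=0.0000 vs cont=0.0000 → 0.0000 [wait]  node(4,4) S=150.2120 payoff=0.0000 vs cont=0.0000 → 0.0000 [wait]
k=3: node(3,0) S=61.1360 payoff=31.7540 vs cont=31.5316 → 31.7540 [stop]  node(3,1) S=79.0391 payoff=13.8509 vs cont=15.6296 → 15.6296 [wait]  node(3,2) S=102.1850 payoff=0.0000 vs cont=3.7668 → 3.7668 [wait]  node(3,3) S=132.1089 payoff=0.0000 vs cont=0.0000 → 0.0000 [wait]
k=2: node(2,0) S=69.5136 payoff=23.3764 vs cont=24.0009 → 24.0009 [wait]  node(2,1) S=89.8700 payoff=3.0200 vs cont=9.9441 → 9.9441 [wait]  node(2,2) S=116.1876 payoff=0.0000 vs cont=1.9643 → 1.9643 [wait]
k=1: node(1,0) S=79.0391 payoff=13.8509 vs cont=17.2508 → 17.2508 [wait]  node(1,1) S=102.1850 payoff=0.0000 vs cont=6.1210 → 6.1210 [wait]
k=0: node(0,0) S=89.8700 payoff=3.0200 vs cont=11.9105 → 11.9105 [wait]

price = 11.9105
tree:
11.9105
17.2508 6.1210
24.0009 9.9441 1.9643
31.7540 15.6296 3.7668 0.0000
39.1219 23.3764 7.2231 0.0000 0.0000
45.6018 31.7540 13.8509 0.0000 0.0000 0.0000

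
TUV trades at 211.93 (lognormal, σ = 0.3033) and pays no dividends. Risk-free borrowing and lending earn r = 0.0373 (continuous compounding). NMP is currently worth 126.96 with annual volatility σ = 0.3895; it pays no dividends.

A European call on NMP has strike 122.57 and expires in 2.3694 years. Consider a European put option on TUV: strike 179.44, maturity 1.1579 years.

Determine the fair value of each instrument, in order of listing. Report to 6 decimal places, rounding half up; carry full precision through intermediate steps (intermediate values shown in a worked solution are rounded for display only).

[NMP call K=122.57]
σ√T = 0.3895·√2.3694 = 0.599552
d₁ = (ln(S/K) + (r+σ²/2)T) / (σ√T) = (ln(126.96/122.57) + (0.0373+0.3895²/2)·2.3694) / 0.599552 = (0.035190 + 0.268110) / 0.599552 = 0.505877
d₂ = d₁ − σ√T = 0.505877 − 0.599552 = -0.093675
e^{−rT} = 0.915414
N(d₁) = 0.693529,  N(d₂) = 0.462684
price = S·N(d₁) − K·e^{−rT}·N(d₂) = 88.050386 − 51.914201 = 36.136185
[TUV put K=179.44]
σ√T = 0.3033·√1.1579 = 0.326368
d₁ = (ln(S/K) + (r+σ²/2)T) / (σ√T) = (ln(211.93/179.44) + (0.0373+0.3033²/2)·1.1579) / 0.326368 = (0.166415 + 0.096448) / 0.326368 = 0.805418
d₂ = d₁ − σ√T = 0.805418 − 0.326368 = 0.479050
e^{−rT} = 0.957730
N(−d₁) = 0.210289,  N(−d₂) = 0.315952
price = K·e^{−rT}·N(−d₂) − S·N(−d₁) = 54.297864 − 44.566592 = 9.731272

price(NMP call K=122.57) = 36.136185
price(TUV put K=179.44) = 9.731272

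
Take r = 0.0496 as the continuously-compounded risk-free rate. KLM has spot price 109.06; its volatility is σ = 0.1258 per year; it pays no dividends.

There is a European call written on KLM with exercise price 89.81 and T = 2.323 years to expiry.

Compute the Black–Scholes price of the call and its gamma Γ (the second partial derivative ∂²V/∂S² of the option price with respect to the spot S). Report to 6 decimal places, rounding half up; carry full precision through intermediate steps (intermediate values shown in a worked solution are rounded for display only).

σ√T = 0.1258·√2.323 = 0.191737
d₁ = (ln(S/K) + (r+σ²/2)T) / (σ√T) = (ln(109.06/89.81) + (0.0496+0.1258²/2)·2.323) / 0.191737 = (0.194202 + 0.133602) / 0.191737 = 1.709658
d₂ = d₁ − σ√T = 1.709658 − 0.191737 = 1.517921
e^{−rT} = 0.891169
N(d₁) = 0.956335,  N(d₂) = 0.935483
Call price V = S·N(d₁) − K·e^{−rT}·N(d₂) = 104.297940 − 74.872230 = 29.425710
φ(d₁) = (1/√(2π))·e^{−d₁²/2} = 0.092513
Γ = φ(d₁) / (S·σ·√T) = 0.004424

price = 29.425710
Γ = 0.004424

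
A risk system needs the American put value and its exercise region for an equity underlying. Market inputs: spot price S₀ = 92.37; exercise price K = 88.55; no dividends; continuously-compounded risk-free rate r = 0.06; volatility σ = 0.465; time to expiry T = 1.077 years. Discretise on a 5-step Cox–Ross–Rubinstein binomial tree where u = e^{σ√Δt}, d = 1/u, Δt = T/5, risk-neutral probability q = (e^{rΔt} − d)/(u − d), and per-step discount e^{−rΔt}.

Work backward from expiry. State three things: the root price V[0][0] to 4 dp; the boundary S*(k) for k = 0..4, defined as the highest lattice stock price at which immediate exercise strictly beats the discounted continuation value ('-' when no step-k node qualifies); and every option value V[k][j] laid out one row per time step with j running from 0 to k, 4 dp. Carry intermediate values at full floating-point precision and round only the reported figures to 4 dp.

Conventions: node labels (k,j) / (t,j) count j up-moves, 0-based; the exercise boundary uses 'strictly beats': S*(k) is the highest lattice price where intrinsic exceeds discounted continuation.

params: Δt=0.21540 u=1.24087 d=0.80589 q=0.47616 e^(-rΔt)=0.98716
t_5 payoffs: 57.1521 40.2048 14.1102 0.0000 0.0000 0.0000
t_4: node(4,0) S=38.9607 payoff=49.5893 vs cont=48.4522 → 49.5893 [stop]  node(4,1) S=59.9900 payoff=28.5600 vs cont=27.4229 → 28.5600 [stop]  node(4,2) S=92.3700 payoff=0.0000 vs cont=7.2966 → 7.2966 [wait]  node(4,3) S=142.2273 payoff=0.0000 vs cont=0.0000 → 0.0000 [wait]  node(4,4) S=218.9954 payoff=0.0000 vs cont=0.0000 → 0.0000 [wait]  ⇒ S*(4)=59.9900
t_3: node(3,0) S=48.3452 payoff=40.2048 vs cont=39.0678 → 40.2048 [stop]  node(3,1) S=74.4398 payoff=14.1102 vs cont=18.1985 → 18.1985 [wait]  node(3,2) S=114.6191 payoff=0.0000 vs cont=3.7732 → 3.7732 [wait]  node(3,3) S=176.4855 payoff=0.0000 vs cont=0.0000 → 0.0000 [wait]  ⇒ S*(3)=48.3452
t_2: node(2,0) S=59.9900 payoff=28.5600 vs cont=29.3446 → 29.3446 [wait]  node(2,1) S=92.3700 payoff=0.0000 vs cont=11.1843 → 11.1843 [wait]  node(2,2) S=142.2273 payoff=0.0000 vs cont=1.9512 → 1.9512 [wait]  ⇒ S*(2)=-
t_1: node(1,0) S=74.4398 payoff=14.1102 vs cont=20.4316 → 20.4316 [wait]  node(1,1) S=114.6191 payoff=0.0000 vs cont=6.7007 → 6.7007 [wait]  ⇒ S*(1)=-
t_0: node(0,0) S=92.3700 payoff=0.0000 vs cont=13.7151 → 13.7151 [wait]  ⇒ S*(0)=-

price = 13.7151
boundary = - - - 48.3452 59.9900
tree:
13.7151
20.4316 6.7007
29.3446 11.1843 1.9512
40.2048 18.1985 3.7732 0.0000
49.5893 28.5600 7.2966 0.0000 0.0000
57.1521 40.2048 14.1102 0.0000 0.0000 0.0000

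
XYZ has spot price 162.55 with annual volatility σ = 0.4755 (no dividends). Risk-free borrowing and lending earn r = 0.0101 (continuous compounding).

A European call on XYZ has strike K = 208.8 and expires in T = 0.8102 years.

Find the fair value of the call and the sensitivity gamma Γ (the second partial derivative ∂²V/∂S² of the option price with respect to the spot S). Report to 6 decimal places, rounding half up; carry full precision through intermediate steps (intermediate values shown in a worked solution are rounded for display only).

σ√T = 0.4755·√0.8102 = 0.428003
d₁ = (ln(S/K) + (r+σ²/2)T) / (σ√T) = (ln(162.55/208.8) + (0.0101+0.4755²/2)·0.8102) / 0.428003 = (-0.250391 + 0.099776) / 0.428003 = -0.351902
d₂ = d₁ − σ√T = -0.351902 − 0.428003 = -0.779905
e^{−rT} = 0.991850
N(d₁) = 0.362456,  N(d₂) = 0.217723
Call price V = S·N(d₁) − K·e^{−rT}·N(d₂) = 58.917214 − 45.090179 = 13.827035
φ(d₁) = (1/√(2π))·e^{−d₁²/2} = 0.374990
Γ = φ(d₁) / (S·σ·√T) = 0.005390

price = 13.827035
Γ = 0.005390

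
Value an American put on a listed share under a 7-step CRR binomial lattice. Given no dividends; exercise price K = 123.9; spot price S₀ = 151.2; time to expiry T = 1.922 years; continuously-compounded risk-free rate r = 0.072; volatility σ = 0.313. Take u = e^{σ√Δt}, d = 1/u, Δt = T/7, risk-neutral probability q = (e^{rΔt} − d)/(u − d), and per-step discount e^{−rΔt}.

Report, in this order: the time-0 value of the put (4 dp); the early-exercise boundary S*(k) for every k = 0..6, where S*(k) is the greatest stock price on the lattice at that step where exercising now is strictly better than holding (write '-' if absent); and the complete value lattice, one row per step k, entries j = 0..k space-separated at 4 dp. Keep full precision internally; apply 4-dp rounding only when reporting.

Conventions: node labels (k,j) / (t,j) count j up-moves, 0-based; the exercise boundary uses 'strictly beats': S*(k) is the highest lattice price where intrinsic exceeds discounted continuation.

price = 7.3715
boundary = - - - 92.4411 78.4578 92.4411 108.9166
tree:
7.3715
12.3551 3.0488
20.0941 5.6770 0.7368
31.4589 10.3622 1.5647 0.0000
45.4422 18.4095 3.3227 0.0000 0.0000
57.3103 31.4589 7.0559 0.0000 0.0000 0.0000
67.3831 45.4422 14.9834 0.0000 0.0000 0.0000 0.0000
75.9322 57.3103 31.4589 0.0000 0.0000 0.0000 0.0000 0.0000

Δt=0.27457  u=1.17823  d=0.84873  q=0.51968  discount=0.98042
step 7 (expiry): payoffs max(K−S,0) = 75.9322 57.3103 31.4589 0.0000 0.0000 0.0000 0.0000 0.0000
step 6: (k=6,j=0): S=56.5169, K−S=67.3831, hold=64.9578 ⇒ V=67.3831 exercise | (k=6,j=1): S=78.4578, K−S=45.4422, hold=43.0169 ⇒ V=45.4422 exercise | (k=6,j=2): S=108.9166, K−S=14.9834, hold=14.8144 ⇒ V=14.9834 exercise | (k=6,j=3): S=151.2000, K−S=0.0000, hold=0.0000 ⇒ V=0.0000 continue | (k=6,j=4): S=209.8986, K−S=0.0000, hold=0.0000 ⇒ V=0.0000 continue | (k=6,j=5): S=291.3852, K−S=0.0000, hold=0.0000 ⇒ V=0.0000 continue | (k=6,j=6): S=404.5063, K−S=0.0000, hold=0.0000 ⇒ V=0.0000 continue  boundary S*=108.9166
step 5: (k=5,j=0): S=66.5897, K−S=57.3103, hold=54.8849 ⇒ V=57.3103 exercise | (k=5,j=1): S=92.4411, K−S=31.4589, hold=29.0336 ⇒ V=31.4589 exercise | (k=5,j=2): S=128.3284, K−S=0.0000, hold=7.0559 ⇒ V=7.0559 continue | (k=5,j=3): S=178.1479, K−S=0.0000, hold=0.0000 ⇒ V=0.0000 continue | (k=5,j=4): S=247.3082, K−S=0.0000, hold=0.0000 ⇒ V=0.0000 continue | (k=5,j=5): S=343.3178, K−S=0.0000, hold=0.0000 ⇒ V=0.0000 continue  boundary S*=92.4411
step 4: (k=4,j=0): S=78.4578, K−S=45.4422, hold=43.0169 ⇒ V=45.4422 exercise | (k=4,j=1): S=108.9166, K−S=14.9834, hold=18.4095 ⇒ V=18.4095 continue | (k=4,j=2): S=151.2000, K−S=0.0000, hold=3.3227 ⇒ V=3.3227 continue | (k=4,j=3): S=209.8986, K−S=0.0000, hold=0.0000 ⇒ V=0.0000 continue | (k=4,j=4): S=291.3852, K−S=0.0000, hold=0.0000 ⇒ V=0.0000 continue  boundary S*=78.4578
step 3: (k=3,j=0): S=92.4411, K−S=31.4589, hold=30.7792 ⇒ V=31.4589 exercise | (k=3,j=1): S=128.3284, K−S=0.0000, hold=10.3622 ⇒ V=10.3622 continue | (k=3,j=2): S=178.1479, K−S=0.0000, hold=1.5647 ⇒ V=1.5647 continue | (k=3,j=3): S=247.3082, K−S=0.0000, hold=0.0000 ⇒ V=0.0000 continue  boundary S*=92.4411
step 2: (k=2,j=0): S=108.9166, K−S=14.9834, hold=20.0941 ⇒ V=20.0941 continue | (k=2,j=1): S=151.2000, K−S=0.0000, hold=5.6770 ⇒ V=5.6770 continue | (k=2,j=2): S=209.8986, K−S=0.0000, hold=0.7368 ⇒ V=0.7368 continue  boundary S*=-
step 1: (k=1,j=0): S=128.3284, K−S=0.0000, hold=12.3551 ⇒ V=12.3551 continue | (k=1,j=1): S=178.1479, K−S=0.0000, hold=3.0488 ⇒ V=3.0488 continue  boundary S*=-
step 0: (k=0,j=0): S=151.2000, K−S=0.0000, hold=7.3715 ⇒ V=7.3715 continue  boundary S*=-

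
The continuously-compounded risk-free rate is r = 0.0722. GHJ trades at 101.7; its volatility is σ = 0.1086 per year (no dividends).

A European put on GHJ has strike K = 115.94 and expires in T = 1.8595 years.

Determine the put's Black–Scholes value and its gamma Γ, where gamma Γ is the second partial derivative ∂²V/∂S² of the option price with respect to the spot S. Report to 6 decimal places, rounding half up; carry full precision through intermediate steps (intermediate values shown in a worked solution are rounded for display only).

σ√T = 0.1086·√1.8595 = 0.148091
d₁ = (ln(S/K) + (r+σ²/2)T) / (σ√T) = (ln(101.7/115.94) + (0.0722+0.1086²/2)·1.8595) / 0.148091 = (-0.131046 + 0.145221) / 0.148091 = 0.095724
d₂ = d₁ − σ√T = 0.095724 − 0.148091 = -0.052367
e^{−rT} = 0.874366
N(−d₁) = 0.461870,  N(−d₂) = 0.520882
Put price V = K·e^{−rT}·N(−d₂) − S·N(−d₁) = 52.803887 − 46.972172 = 5.831714
φ(d₁) = (1/√(2π))·e^{−d₁²/2} = 0.397119
Γ = φ(d₁) / (S·σ·√T) = 0.026368

price = 5.831714
Γ = 0.026368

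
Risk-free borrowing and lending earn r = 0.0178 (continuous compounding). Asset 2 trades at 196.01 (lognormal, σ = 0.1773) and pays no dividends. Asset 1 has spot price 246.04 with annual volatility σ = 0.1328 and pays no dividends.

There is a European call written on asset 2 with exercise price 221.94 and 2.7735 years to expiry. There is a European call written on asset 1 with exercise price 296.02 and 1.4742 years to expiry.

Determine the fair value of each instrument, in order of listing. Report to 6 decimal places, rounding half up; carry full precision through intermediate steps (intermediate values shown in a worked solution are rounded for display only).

[asset 2 call K=221.94]
σ√T = 0.1773·√2.7735 = 0.295272
d₁ = (ln(S/K) + (r+σ²/2)T) / (σ√T) = (ln(196.01/221.94) + (0.0178+0.1773²/2)·2.7735) / 0.295272 = (-0.124241 + 0.092961) / 0.295272 = -0.105937
d₂ = d₁ − σ√T = -0.105937 − 0.295272 = -0.401209
e^{−rT} = 0.951831
N(d₁) = 0.457816,  N(d₂) = 0.344133
price = S·N(d₁) − K·e^{−rT}·N(d₂) = 89.736563 − 72.697856 = 17.038707
[asset 1 call K=296.02]
σ√T = 0.1328·√1.4742 = 0.161241
d₁ = (ln(S/K) + (r+σ²/2)T) / (σ√T) = (ln(246.04/296.02) + (0.0178+0.1328²/2)·1.4742) / 0.161241 = (-0.184933 + 0.039240) / 0.161241 = -0.903570
d₂ = d₁ − σ√T = -0.903570 − 0.161241 = -1.064811
e^{−rT} = 0.974101
N(d₁) = 0.183112,  N(d₂) = 0.143481
price = S·N(d₁) − K·e^{−rT}·N(d₂) = 45.052825 − 41.373131 = 3.679694

price(asset 2 call K=221.94) = 17.038707
price(asset 1 call K=296.02) = 3.679694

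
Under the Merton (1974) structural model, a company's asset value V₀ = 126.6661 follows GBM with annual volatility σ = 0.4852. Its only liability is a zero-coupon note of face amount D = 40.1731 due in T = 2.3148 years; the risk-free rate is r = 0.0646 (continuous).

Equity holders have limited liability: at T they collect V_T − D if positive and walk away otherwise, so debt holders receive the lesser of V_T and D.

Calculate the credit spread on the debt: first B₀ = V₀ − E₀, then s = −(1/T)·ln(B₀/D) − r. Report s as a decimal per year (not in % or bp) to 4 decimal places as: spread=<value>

spread=0.0093

Apply the equity-as-call identities (strike 40.1731, horizon 2.3148 years):
d₁ = [ln(V₀/D) + (r + σ²/2)T] / (σ√T)
   = [ln(126.6661/40.1731) + (0.0646 + 0.5·0.4852²)·2.3148] / (0.4852·√2.3148)
   = [1.148357 + 0.422010] / 0.738206 = 2.127275
d₂ = d₁ − σ√T = 2.127275 − 0.738206 = 1.389069
N(d₁) = 0.983301,  N(d₂) = 0.917594,  e^(−rT) = 0.861107
E₀ = V₀·N(d₁) − D·e^(−rT)·N(d₂)
   = 126.6661·0.983301 − 40.1731·0.861107·0.917594 = 92.808294
B₀ = V₀ − E₀ = 126.6661 − 92.808294 = 33.857806
spread = −(1/T)·ln(B₀/D) − r = −(1/2.3148)·ln(33.857806/40.1731) − 0.0646 = 0.00928458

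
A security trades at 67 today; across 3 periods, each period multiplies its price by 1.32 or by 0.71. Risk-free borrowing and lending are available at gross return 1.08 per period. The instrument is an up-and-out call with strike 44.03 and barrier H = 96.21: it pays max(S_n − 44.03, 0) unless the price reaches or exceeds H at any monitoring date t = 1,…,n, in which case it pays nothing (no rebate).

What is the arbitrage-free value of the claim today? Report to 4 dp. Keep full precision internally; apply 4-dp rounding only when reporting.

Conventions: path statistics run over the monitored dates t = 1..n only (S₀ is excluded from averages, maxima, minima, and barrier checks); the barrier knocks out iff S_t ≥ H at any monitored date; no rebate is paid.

Under the martingale measure an up-move has probability p* = 0.6066; value the claim as the probability-weighted average of per-path payoffs, discounted 3 periods at R = 1.08.
Enumerate all 2^3 = 8 price paths (U = up ×1.32, D = down ×0.71); each path with k up-moves has probability p*^k·(1−p*)^(3−k).
DDD: M=47.5700, payoff=0.0000, prob=0.060904
UDD: M=88.4400, payoff=0.5526, prob=0.093893
DUD: M=62.7924, payoff=0.5526, prob=0.093893
UUD: M=116.7408, payoff=0.0000, prob=0.144752
DDU: M=47.5700, payoff=0.5526, prob=0.093893
UDU: M=88.4400, payoff=38.8560, prob=0.144752
DUU: M=82.8860, payoff=38.8560, prob=0.144752
UUU: M=154.0979, payoff=0.0000, prob=0.223160
Price = Σ prob·payoff / R^3 = 11.404631 / 1.259712 = 9.0534

price = 9.0534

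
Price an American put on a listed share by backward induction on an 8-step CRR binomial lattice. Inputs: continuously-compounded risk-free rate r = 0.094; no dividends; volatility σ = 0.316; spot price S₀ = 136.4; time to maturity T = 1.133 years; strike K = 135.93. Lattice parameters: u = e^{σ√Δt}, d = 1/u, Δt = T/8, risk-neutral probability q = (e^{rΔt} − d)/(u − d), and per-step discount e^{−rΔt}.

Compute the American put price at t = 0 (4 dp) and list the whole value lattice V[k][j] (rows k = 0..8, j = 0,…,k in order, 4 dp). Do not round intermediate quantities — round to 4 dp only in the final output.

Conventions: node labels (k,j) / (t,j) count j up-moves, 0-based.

price = 12.4237
tree:
12.4237
19.1153 6.7224
28.4021 11.2506 2.8214
40.4583 18.2382 5.2532 0.7064
51.1627 28.4021 9.5624 1.5118 0.0000
60.6670 40.4583 16.8683 3.2358 0.0000 0.0000
69.1056 51.1627 28.4021 6.9258 0.0000 0.0000 0.0000
76.5981 60.6670 40.4583 14.8234 0.0000 0.0000 0.0000 0.0000
83.2505 69.1056 51.1627 28.4021 0.0000 0.0000 0.0000 0.0000 0.0000

Δt=0.14163, u=1.12628, d=0.88788, q=0.52652, disc=e^(-rΔt)=0.98678
k=8 terminal: V=max(K-S,0) → 83.2505 69.1056 51.1627 28.4021 0.0000 0.0000 0.0000 0.0000 0.0000
k=7: j=0 S=59.3319 intr=76.5981 cont=74.8005 V=76.5981[EX]; j=1 S=75.2630 intr=60.6670 cont=58.8694 V=60.6670[EX]; j=2 S=95.4717 intr=40.4583 cont=38.6607 V=40.4583[EX]; j=3 S=121.1066 intr=14.8234 cont=13.2700 V=14.8234[EX]; j=4 S=153.6247 intr=0.0000 cont=0.0000 V=0.0000[hold]; j=5 S=194.8741 intr=0.0000 cont=0.0000 V=0.0000[hold]; j=6 S=247.1992 intr=0.0000 cont=0.0000 V=0.0000[hold]; j=7 S=313.5741 intr=0.0000 cont=0.0000 V=0.0000[hold]
k=6: j=0 S=66.8244 intr=69.1056 cont=67.3080 V=69.1056[EX]; j=1 S=84.7673 intr=51.1627 cont=49.3651 V=51.1627[EX]; j=2 S=107.5279 intr=28.4021 cont=26.6045 V=28.4021[EX]; j=3 S=136.4000 intr=0.0000 cont=6.9258 V=6.9258[hold]; j=4 S=173.0245 intr=0.0000 cont=0.0000 V=0.0000[hold]; j=5 S=219.4828 intr=0.0000 cont=0.0000 V=0.0000[hold]; j=6 S=278.4157 intr=0.0000 cont=0.0000 V=0.0000[hold]
k=5: j=0 S=75.2630 intr=60.6670 cont=58.8694 V=60.6670[EX]; j=1 S=95.4717 intr=40.4583 cont=38.6607 V=40.4583[EX]; j=2 S=121.1066 intr=14.8234 cont=16.8683 V=16.8683[hold]; j=3 S=153.6247 intr=0.0000 cont=3.2358 V=3.2358[hold]; j=4 S=194.8741 intr=0.0000 cont=0.0000 V=0.0000[hold]; j=5 S=247.1992 intr=0.0000 cont=0.0000 V=0.0000[hold]
k=4: j=0 S=84.7673 intr=51.1627 cont=49.3651 V=51.1627[EX]; j=1 S=107.5279 intr=28.4021 cont=27.6669 V=28.4021[EX]; j=2 S=136.4000 intr=0.0000 cont=9.5624 V=9.5624[hold]; j=3 S=173.0245 intr=0.0000 cont=1.5118 V=1.5118[hold]; j=4 S=219.4828 intr=0.0000 cont=0.0000 V=0.0000[hold]
k=3: j=0 S=95.4717 intr=40.4583 cont=38.6607 V=40.4583[EX]; j=1 S=121.1066 intr=14.8234 cont=18.2382 V=18.2382[hold]; j=2 S=153.6247 intr=0.0000 cont=5.2532 V=5.2532[hold]; j=3 S=194.8741 intr=0.0000 cont=0.7064 V=0.7064[hold]
k=2: j=0 S=107.5279 intr=28.4021 cont=28.3786 V=28.4021[EX]; j=1 S=136.4000 intr=0.0000 cont=11.2506 V=11.2506[hold]; j=2 S=173.0245 intr=0.0000 cont=2.8214 V=2.8214[hold]
k=1: j=0 S=121.1066 intr=14.8234 cont=19.1153 V=19.1153[hold]; j=1 S=153.6247 intr=0.0000 cont=6.7224 V=6.7224[hold]
k=0: j=0 S=136.4000 intr=0.0000 cont=12.4237 V=12.4237[hold]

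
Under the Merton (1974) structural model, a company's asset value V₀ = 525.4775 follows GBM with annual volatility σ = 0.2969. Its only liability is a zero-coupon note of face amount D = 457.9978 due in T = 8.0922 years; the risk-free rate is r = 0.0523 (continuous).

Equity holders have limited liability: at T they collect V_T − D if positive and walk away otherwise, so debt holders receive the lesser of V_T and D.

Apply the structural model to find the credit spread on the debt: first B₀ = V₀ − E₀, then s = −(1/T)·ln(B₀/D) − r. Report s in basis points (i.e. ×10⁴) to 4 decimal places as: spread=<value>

With assets at 525.4775 and a single debt payment of 457.9978 at 8.0922 years:
d₁ = [ln(V₀/D) + (r + σ²/2)T] / (σ√T)
   = [ln(525.4775/457.9978) + (0.0523 + 0.5·0.2969²)·8.0922] / (0.2969·√8.0922)
   = [0.137443 + 0.779884] / 0.844585 = 1.086127
d₂ = d₁ − σ√T = 1.086127 − 0.844585 = 0.241542
N(d₁) = 0.861289,  N(d₂) = 0.595433,  e^(−rT) = 0.654933
E₀ = V₀·N(d₁) − D·e^(−rT)·N(d₂)
   = 525.4775·0.861289 − 457.9978·0.654933·0.595433 = 273.983103
B₀ = V₀ − E₀ = 525.4775 − 273.983103 = 251.494397
spread = −(1/T)·ln(B₀/D) − r = −(1/8.0922)·ln(251.494397/457.9978) − 0.0523 = 0.02177672
in basis points: 0.02177672 × 10⁴ = 217.7672 bp

spread=217.7672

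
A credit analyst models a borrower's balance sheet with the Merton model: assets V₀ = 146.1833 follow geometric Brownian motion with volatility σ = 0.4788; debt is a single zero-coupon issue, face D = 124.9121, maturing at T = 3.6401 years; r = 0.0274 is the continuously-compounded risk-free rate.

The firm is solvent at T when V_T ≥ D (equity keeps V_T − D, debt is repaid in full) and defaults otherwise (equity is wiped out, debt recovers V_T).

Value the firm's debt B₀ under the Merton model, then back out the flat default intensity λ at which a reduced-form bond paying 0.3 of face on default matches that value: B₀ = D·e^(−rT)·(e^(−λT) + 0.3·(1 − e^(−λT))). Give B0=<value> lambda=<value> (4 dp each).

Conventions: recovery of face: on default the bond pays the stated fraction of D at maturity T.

Equity is a call on the firm's assets struck at D = 124.9121:
d₁ = [ln(V₀/D) + (r + σ²/2)T] / (σ√T)
   = [ln(146.1833/124.9121) + (0.0274 + 0.5·0.4788²)·3.6401] / (0.4788·√3.6401)
   = [0.157251 + 0.516984] / 0.913505 = 0.738075
d₂ = d₁ − σ√T = 0.738075 − 0.913505 = -0.175430
N(d₁) = 0.769766,  N(d₂) = 0.430371,  e^(−rT) = 0.905074
E₀ = V₀·N(d₁) − D·e^(−rT)·N(d₂)
   = 146.1833·0.769766 − 124.9121·0.905074·0.430371 = 63.871418
B₀ = V₀ − E₀ = 146.1833 − 63.871418 = 82.311882
e^(−λT) = (B₀·e^(rT)/D − 0.3)/(1 − 0.3) = (82.3119·1.104882/124.9121 − 0.3)/0.7 = 0.61153088
λ = −ln(0.61153088)/3.6401 = 0.135103

B0=82.3119 lambda=0.1351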